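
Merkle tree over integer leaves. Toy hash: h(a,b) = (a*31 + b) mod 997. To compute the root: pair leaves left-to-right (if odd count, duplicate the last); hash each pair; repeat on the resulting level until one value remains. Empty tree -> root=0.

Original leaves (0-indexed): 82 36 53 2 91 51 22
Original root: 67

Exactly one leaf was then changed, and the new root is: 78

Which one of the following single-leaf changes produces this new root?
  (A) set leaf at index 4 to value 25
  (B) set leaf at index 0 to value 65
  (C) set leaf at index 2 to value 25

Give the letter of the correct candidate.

Original leaves: [82, 36, 53, 2, 91, 51, 22]
Target new root: 78
Try each candidate change and compute the resulting root:
Candidate A: set leaf[4] = 25 -> leaves = [82, 36, 53, 2, 25, 51, 22]
  L0: [82, 36, 53, 2, 25, 51, 22]
  L1: h(82,36)=(82*31+36)%997=584 h(53,2)=(53*31+2)%997=648 h(25,51)=(25*31+51)%997=826 h(22,22)=(22*31+22)%997=704 -> [584, 648, 826, 704]
  L2: h(584,648)=(584*31+648)%997=806 h(826,704)=(826*31+704)%997=388 -> [806, 388]
  L3: h(806,388)=(806*31+388)%997=449 -> [449]
  root = 449 != target 78
Candidate B: set leaf[0] = 65 -> leaves = [65, 36, 53, 2, 91, 51, 22]
  L0: [65, 36, 53, 2, 91, 51, 22]
  L1: h(65,36)=(65*31+36)%997=57 h(53,2)=(53*31+2)%997=648 h(91,51)=(91*31+51)%997=878 h(22,22)=(22*31+22)%997=704 -> [57, 648, 878, 704]
  L2: h(57,648)=(57*31+648)%997=421 h(878,704)=(878*31+704)%997=6 -> [421, 6]
  L3: h(421,6)=(421*31+6)%997=96 -> [96]
  root = 96 != target 78
Candidate C: set leaf[2] = 25 -> leaves = [82, 36, 25, 2, 91, 51, 22]
  L0: [82, 36, 25, 2, 91, 51, 22]
  L1: h(82,36)=(82*31+36)%997=584 h(25,2)=(25*31+2)%997=777 h(91,51)=(91*31+51)%997=878 h(22,22)=(22*31+22)%997=704 -> [584, 777, 878, 704]
  L2: h(584,777)=(584*31+777)%997=935 h(878,704)=(878*31+704)%997=6 -> [935, 6]
  L3: h(935,6)=(935*31+6)%997=78 -> [78]
  root = 78 == target 78  ** MATCH **
Candidate C produces the target root.

Answer: C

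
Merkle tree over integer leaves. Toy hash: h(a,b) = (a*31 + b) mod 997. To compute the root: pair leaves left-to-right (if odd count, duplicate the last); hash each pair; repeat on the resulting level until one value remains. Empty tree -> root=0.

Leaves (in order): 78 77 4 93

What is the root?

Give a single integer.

Answer: 793

Derivation:
L0: [78, 77, 4, 93]
L1: h(78,77)=(78*31+77)%997=501 h(4,93)=(4*31+93)%997=217 -> [501, 217]
L2: h(501,217)=(501*31+217)%997=793 -> [793]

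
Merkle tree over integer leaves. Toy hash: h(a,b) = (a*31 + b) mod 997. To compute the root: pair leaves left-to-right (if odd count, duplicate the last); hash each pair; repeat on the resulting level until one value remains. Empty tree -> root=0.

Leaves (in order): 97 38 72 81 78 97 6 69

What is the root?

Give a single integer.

Answer: 423

Derivation:
L0: [97, 38, 72, 81, 78, 97, 6, 69]
L1: h(97,38)=(97*31+38)%997=54 h(72,81)=(72*31+81)%997=319 h(78,97)=(78*31+97)%997=521 h(6,69)=(6*31+69)%997=255 -> [54, 319, 521, 255]
L2: h(54,319)=(54*31+319)%997=996 h(521,255)=(521*31+255)%997=454 -> [996, 454]
L3: h(996,454)=(996*31+454)%997=423 -> [423]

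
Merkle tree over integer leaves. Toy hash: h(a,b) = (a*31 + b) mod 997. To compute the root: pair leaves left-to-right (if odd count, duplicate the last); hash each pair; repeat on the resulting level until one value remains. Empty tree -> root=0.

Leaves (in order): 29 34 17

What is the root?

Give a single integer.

L0: [29, 34, 17]
L1: h(29,34)=(29*31+34)%997=933 h(17,17)=(17*31+17)%997=544 -> [933, 544]
L2: h(933,544)=(933*31+544)%997=554 -> [554]

Answer: 554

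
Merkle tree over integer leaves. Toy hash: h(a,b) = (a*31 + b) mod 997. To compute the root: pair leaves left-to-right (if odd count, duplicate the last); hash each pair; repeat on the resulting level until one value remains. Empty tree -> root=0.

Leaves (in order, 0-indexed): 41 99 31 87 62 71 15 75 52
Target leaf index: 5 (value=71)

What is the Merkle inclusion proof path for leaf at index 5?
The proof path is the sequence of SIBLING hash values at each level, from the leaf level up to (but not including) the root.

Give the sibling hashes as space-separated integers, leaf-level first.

L0 (leaves): [41, 99, 31, 87, 62, 71, 15, 75, 52], target index=5
L1: h(41,99)=(41*31+99)%997=373 [pair 0] h(31,87)=(31*31+87)%997=51 [pair 1] h(62,71)=(62*31+71)%997=996 [pair 2] h(15,75)=(15*31+75)%997=540 [pair 3] h(52,52)=(52*31+52)%997=667 [pair 4] -> [373, 51, 996, 540, 667]
  Sibling for proof at L0: 62
L2: h(373,51)=(373*31+51)%997=647 [pair 0] h(996,540)=(996*31+540)%997=509 [pair 1] h(667,667)=(667*31+667)%997=407 [pair 2] -> [647, 509, 407]
  Sibling for proof at L1: 540
L3: h(647,509)=(647*31+509)%997=626 [pair 0] h(407,407)=(407*31+407)%997=63 [pair 1] -> [626, 63]
  Sibling for proof at L2: 647
L4: h(626,63)=(626*31+63)%997=526 [pair 0] -> [526]
  Sibling for proof at L3: 63
Root: 526
Proof path (sibling hashes from leaf to root): [62, 540, 647, 63]

Answer: 62 540 647 63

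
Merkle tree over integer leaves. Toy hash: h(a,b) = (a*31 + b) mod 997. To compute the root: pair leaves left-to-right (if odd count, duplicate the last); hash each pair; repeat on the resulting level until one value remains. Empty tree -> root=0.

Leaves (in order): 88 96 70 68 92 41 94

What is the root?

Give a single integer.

Answer: 585

Derivation:
L0: [88, 96, 70, 68, 92, 41, 94]
L1: h(88,96)=(88*31+96)%997=830 h(70,68)=(70*31+68)%997=244 h(92,41)=(92*31+41)%997=899 h(94,94)=(94*31+94)%997=17 -> [830, 244, 899, 17]
L2: h(830,244)=(830*31+244)%997=52 h(899,17)=(899*31+17)%997=967 -> [52, 967]
L3: h(52,967)=(52*31+967)%997=585 -> [585]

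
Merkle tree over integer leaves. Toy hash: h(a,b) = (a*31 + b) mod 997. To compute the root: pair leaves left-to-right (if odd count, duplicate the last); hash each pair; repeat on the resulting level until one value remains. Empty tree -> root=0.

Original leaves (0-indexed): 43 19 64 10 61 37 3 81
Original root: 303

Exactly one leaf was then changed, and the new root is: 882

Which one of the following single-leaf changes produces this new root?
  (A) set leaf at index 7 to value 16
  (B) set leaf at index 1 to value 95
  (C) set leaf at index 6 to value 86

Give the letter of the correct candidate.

Answer: C

Derivation:
Original leaves: [43, 19, 64, 10, 61, 37, 3, 81]
Target new root: 882
Try each candidate change and compute the resulting root:
Candidate A: set leaf[7] = 16 -> leaves = [43, 19, 64, 10, 61, 37, 3, 16]
  L0: [43, 19, 64, 10, 61, 37, 3, 16]
  L1: h(43,19)=(43*31+19)%997=355 h(64,10)=(64*31+10)%997=0 h(61,37)=(61*31+37)%997=931 h(3,16)=(3*31+16)%997=109 -> [355, 0, 931, 109]
  L2: h(355,0)=(355*31+0)%997=38 h(931,109)=(931*31+109)%997=57 -> [38, 57]
  L3: h(38,57)=(38*31+57)%997=238 -> [238]
  root = 238 != target 882
Candidate B: set leaf[1] = 95 -> leaves = [43, 95, 64, 10, 61, 37, 3, 81]
  L0: [43, 95, 64, 10, 61, 37, 3, 81]
  L1: h(43,95)=(43*31+95)%997=431 h(64,10)=(64*31+10)%997=0 h(61,37)=(61*31+37)%997=931 h(3,81)=(3*31+81)%997=174 -> [431, 0, 931, 174]
  L2: h(431,0)=(431*31+0)%997=400 h(931,174)=(931*31+174)%997=122 -> [400, 122]
  L3: h(400,122)=(400*31+122)%997=558 -> [558]
  root = 558 != target 882
Candidate C: set leaf[6] = 86 -> leaves = [43, 19, 64, 10, 61, 37, 86, 81]
  L0: [43, 19, 64, 10, 61, 37, 86, 81]
  L1: h(43,19)=(43*31+19)%997=355 h(64,10)=(64*31+10)%997=0 h(61,37)=(61*31+37)%997=931 h(86,81)=(86*31+81)%997=753 -> [355, 0, 931, 753]
  L2: h(355,0)=(355*31+0)%997=38 h(931,753)=(931*31+753)%997=701 -> [38, 701]
  L3: h(38,701)=(38*31+701)%997=882 -> [882]
  root = 882 == target 882  ** MATCH **
Candidate C produces the target root.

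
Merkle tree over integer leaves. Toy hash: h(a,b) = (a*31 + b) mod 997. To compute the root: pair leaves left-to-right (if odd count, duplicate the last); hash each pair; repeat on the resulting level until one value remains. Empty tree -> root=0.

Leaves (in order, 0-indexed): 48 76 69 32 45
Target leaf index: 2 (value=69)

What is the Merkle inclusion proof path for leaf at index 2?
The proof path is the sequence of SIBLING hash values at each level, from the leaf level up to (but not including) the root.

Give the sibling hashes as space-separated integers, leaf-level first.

Answer: 32 567 218

Derivation:
L0 (leaves): [48, 76, 69, 32, 45], target index=2
L1: h(48,76)=(48*31+76)%997=567 [pair 0] h(69,32)=(69*31+32)%997=177 [pair 1] h(45,45)=(45*31+45)%997=443 [pair 2] -> [567, 177, 443]
  Sibling for proof at L0: 32
L2: h(567,177)=(567*31+177)%997=805 [pair 0] h(443,443)=(443*31+443)%997=218 [pair 1] -> [805, 218]
  Sibling for proof at L1: 567
L3: h(805,218)=(805*31+218)%997=248 [pair 0] -> [248]
  Sibling for proof at L2: 218
Root: 248
Proof path (sibling hashes from leaf to root): [32, 567, 218]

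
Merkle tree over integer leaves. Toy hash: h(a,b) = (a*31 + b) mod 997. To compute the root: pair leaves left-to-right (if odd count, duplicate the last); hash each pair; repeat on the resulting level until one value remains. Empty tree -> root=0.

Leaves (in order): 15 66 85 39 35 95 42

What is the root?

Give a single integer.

L0: [15, 66, 85, 39, 35, 95, 42]
L1: h(15,66)=(15*31+66)%997=531 h(85,39)=(85*31+39)%997=680 h(35,95)=(35*31+95)%997=183 h(42,42)=(42*31+42)%997=347 -> [531, 680, 183, 347]
L2: h(531,680)=(531*31+680)%997=192 h(183,347)=(183*31+347)%997=38 -> [192, 38]
L3: h(192,38)=(192*31+38)%997=8 -> [8]

Answer: 8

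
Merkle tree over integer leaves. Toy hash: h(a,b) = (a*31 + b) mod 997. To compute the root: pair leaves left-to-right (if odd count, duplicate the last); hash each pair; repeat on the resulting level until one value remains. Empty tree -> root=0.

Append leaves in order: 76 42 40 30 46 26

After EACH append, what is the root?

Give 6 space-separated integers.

After append 76 (leaves=[76]):
  L0: [76]
  root=76
After append 42 (leaves=[76, 42]):
  L0: [76, 42]
  L1: h(76,42)=(76*31+42)%997=404 -> [404]
  root=404
After append 40 (leaves=[76, 42, 40]):
  L0: [76, 42, 40]
  L1: h(76,42)=(76*31+42)%997=404 h(40,40)=(40*31+40)%997=283 -> [404, 283]
  L2: h(404,283)=(404*31+283)%997=843 -> [843]
  root=843
After append 30 (leaves=[76, 42, 40, 30]):
  L0: [76, 42, 40, 30]
  L1: h(76,42)=(76*31+42)%997=404 h(40,30)=(40*31+30)%997=273 -> [404, 273]
  L2: h(404,273)=(404*31+273)%997=833 -> [833]
  root=833
After append 46 (leaves=[76, 42, 40, 30, 46]):
  L0: [76, 42, 40, 30, 46]
  L1: h(76,42)=(76*31+42)%997=404 h(40,30)=(40*31+30)%997=273 h(46,46)=(46*31+46)%997=475 -> [404, 273, 475]
  L2: h(404,273)=(404*31+273)%997=833 h(475,475)=(475*31+475)%997=245 -> [833, 245]
  L3: h(833,245)=(833*31+245)%997=146 -> [146]
  root=146
After append 26 (leaves=[76, 42, 40, 30, 46, 26]):
  L0: [76, 42, 40, 30, 46, 26]
  L1: h(76,42)=(76*31+42)%997=404 h(40,30)=(40*31+30)%997=273 h(46,26)=(46*31+26)%997=455 -> [404, 273, 455]
  L2: h(404,273)=(404*31+273)%997=833 h(455,455)=(455*31+455)%997=602 -> [833, 602]
  L3: h(833,602)=(833*31+602)%997=503 -> [503]
  root=503

Answer: 76 404 843 833 146 503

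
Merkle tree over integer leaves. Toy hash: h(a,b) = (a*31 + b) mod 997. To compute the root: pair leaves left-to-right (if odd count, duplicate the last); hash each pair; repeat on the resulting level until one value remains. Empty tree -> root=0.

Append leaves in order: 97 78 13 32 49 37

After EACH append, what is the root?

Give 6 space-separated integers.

After append 97 (leaves=[97]):
  L0: [97]
  root=97
After append 78 (leaves=[97, 78]):
  L0: [97, 78]
  L1: h(97,78)=(97*31+78)%997=94 -> [94]
  root=94
After append 13 (leaves=[97, 78, 13]):
  L0: [97, 78, 13]
  L1: h(97,78)=(97*31+78)%997=94 h(13,13)=(13*31+13)%997=416 -> [94, 416]
  L2: h(94,416)=(94*31+416)%997=339 -> [339]
  root=339
After append 32 (leaves=[97, 78, 13, 32]):
  L0: [97, 78, 13, 32]
  L1: h(97,78)=(97*31+78)%997=94 h(13,32)=(13*31+32)%997=435 -> [94, 435]
  L2: h(94,435)=(94*31+435)%997=358 -> [358]
  root=358
After append 49 (leaves=[97, 78, 13, 32, 49]):
  L0: [97, 78, 13, 32, 49]
  L1: h(97,78)=(97*31+78)%997=94 h(13,32)=(13*31+32)%997=435 h(49,49)=(49*31+49)%997=571 -> [94, 435, 571]
  L2: h(94,435)=(94*31+435)%997=358 h(571,571)=(571*31+571)%997=326 -> [358, 326]
  L3: h(358,326)=(358*31+326)%997=457 -> [457]
  root=457
After append 37 (leaves=[97, 78, 13, 32, 49, 37]):
  L0: [97, 78, 13, 32, 49, 37]
  L1: h(97,78)=(97*31+78)%997=94 h(13,32)=(13*31+32)%997=435 h(49,37)=(49*31+37)%997=559 -> [94, 435, 559]
  L2: h(94,435)=(94*31+435)%997=358 h(559,559)=(559*31+559)%997=939 -> [358, 939]
  L3: h(358,939)=(358*31+939)%997=73 -> [73]
  root=73

Answer: 97 94 339 358 457 73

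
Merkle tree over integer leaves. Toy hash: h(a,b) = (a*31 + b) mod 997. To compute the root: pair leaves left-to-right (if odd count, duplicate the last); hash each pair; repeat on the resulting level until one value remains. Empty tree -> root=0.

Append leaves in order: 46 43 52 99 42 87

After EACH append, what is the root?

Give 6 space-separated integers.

After append 46 (leaves=[46]):
  L0: [46]
  root=46
After append 43 (leaves=[46, 43]):
  L0: [46, 43]
  L1: h(46,43)=(46*31+43)%997=472 -> [472]
  root=472
After append 52 (leaves=[46, 43, 52]):
  L0: [46, 43, 52]
  L1: h(46,43)=(46*31+43)%997=472 h(52,52)=(52*31+52)%997=667 -> [472, 667]
  L2: h(472,667)=(472*31+667)%997=344 -> [344]
  root=344
After append 99 (leaves=[46, 43, 52, 99]):
  L0: [46, 43, 52, 99]
  L1: h(46,43)=(46*31+43)%997=472 h(52,99)=(52*31+99)%997=714 -> [472, 714]
  L2: h(472,714)=(472*31+714)%997=391 -> [391]
  root=391
After append 42 (leaves=[46, 43, 52, 99, 42]):
  L0: [46, 43, 52, 99, 42]
  L1: h(46,43)=(46*31+43)%997=472 h(52,99)=(52*31+99)%997=714 h(42,42)=(42*31+42)%997=347 -> [472, 714, 347]
  L2: h(472,714)=(472*31+714)%997=391 h(347,347)=(347*31+347)%997=137 -> [391, 137]
  L3: h(391,137)=(391*31+137)%997=294 -> [294]
  root=294
After append 87 (leaves=[46, 43, 52, 99, 42, 87]):
  L0: [46, 43, 52, 99, 42, 87]
  L1: h(46,43)=(46*31+43)%997=472 h(52,99)=(52*31+99)%997=714 h(42,87)=(42*31+87)%997=392 -> [472, 714, 392]
  L2: h(472,714)=(472*31+714)%997=391 h(392,392)=(392*31+392)%997=580 -> [391, 580]
  L3: h(391,580)=(391*31+580)%997=737 -> [737]
  root=737

Answer: 46 472 344 391 294 737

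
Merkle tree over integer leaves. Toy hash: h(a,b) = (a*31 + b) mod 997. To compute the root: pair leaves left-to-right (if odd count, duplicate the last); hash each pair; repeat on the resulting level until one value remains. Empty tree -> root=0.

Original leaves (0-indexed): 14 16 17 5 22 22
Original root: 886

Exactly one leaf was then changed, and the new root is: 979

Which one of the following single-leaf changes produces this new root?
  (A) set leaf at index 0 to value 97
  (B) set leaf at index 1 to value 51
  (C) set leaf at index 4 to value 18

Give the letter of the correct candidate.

Answer: A

Derivation:
Original leaves: [14, 16, 17, 5, 22, 22]
Target new root: 979
Try each candidate change and compute the resulting root:
Candidate A: set leaf[0] = 97 -> leaves = [97, 16, 17, 5, 22, 22]
  L0: [97, 16, 17, 5, 22, 22]
  L1: h(97,16)=(97*31+16)%997=32 h(17,5)=(17*31+5)%997=532 h(22,22)=(22*31+22)%997=704 -> [32, 532, 704]
  L2: h(32,532)=(32*31+532)%997=527 h(704,704)=(704*31+704)%997=594 -> [527, 594]
  L3: h(527,594)=(527*31+594)%997=979 -> [979]
  root = 979 == target 979  ** MATCH **
Candidate B: set leaf[1] = 51 -> leaves = [14, 51, 17, 5, 22, 22]
  L0: [14, 51, 17, 5, 22, 22]
  L1: h(14,51)=(14*31+51)%997=485 h(17,5)=(17*31+5)%997=532 h(22,22)=(22*31+22)%997=704 -> [485, 532, 704]
  L2: h(485,532)=(485*31+532)%997=612 h(704,704)=(704*31+704)%997=594 -> [612, 594]
  L3: h(612,594)=(612*31+594)%997=623 -> [623]
  root = 623 != target 979
Candidate C: set leaf[4] = 18 -> leaves = [14, 16, 17, 5, 18, 22]
  L0: [14, 16, 17, 5, 18, 22]
  L1: h(14,16)=(14*31+16)%997=450 h(17,5)=(17*31+5)%997=532 h(18,22)=(18*31+22)%997=580 -> [450, 532, 580]
  L2: h(450,532)=(450*31+532)%997=524 h(580,580)=(580*31+580)%997=614 -> [524, 614]
  L3: h(524,614)=(524*31+614)%997=906 -> [906]
  root = 906 != target 979
Candidate A produces the target root.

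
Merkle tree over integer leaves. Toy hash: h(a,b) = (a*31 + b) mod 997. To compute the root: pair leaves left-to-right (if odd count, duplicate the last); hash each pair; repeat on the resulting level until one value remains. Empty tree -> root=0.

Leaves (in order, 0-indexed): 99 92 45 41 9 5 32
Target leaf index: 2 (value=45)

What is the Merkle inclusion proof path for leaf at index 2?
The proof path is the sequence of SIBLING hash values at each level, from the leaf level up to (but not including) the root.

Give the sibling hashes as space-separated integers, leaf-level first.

L0 (leaves): [99, 92, 45, 41, 9, 5, 32], target index=2
L1: h(99,92)=(99*31+92)%997=170 [pair 0] h(45,41)=(45*31+41)%997=439 [pair 1] h(9,5)=(9*31+5)%997=284 [pair 2] h(32,32)=(32*31+32)%997=27 [pair 3] -> [170, 439, 284, 27]
  Sibling for proof at L0: 41
L2: h(170,439)=(170*31+439)%997=724 [pair 0] h(284,27)=(284*31+27)%997=855 [pair 1] -> [724, 855]
  Sibling for proof at L1: 170
L3: h(724,855)=(724*31+855)%997=368 [pair 0] -> [368]
  Sibling for proof at L2: 855
Root: 368
Proof path (sibling hashes from leaf to root): [41, 170, 855]

Answer: 41 170 855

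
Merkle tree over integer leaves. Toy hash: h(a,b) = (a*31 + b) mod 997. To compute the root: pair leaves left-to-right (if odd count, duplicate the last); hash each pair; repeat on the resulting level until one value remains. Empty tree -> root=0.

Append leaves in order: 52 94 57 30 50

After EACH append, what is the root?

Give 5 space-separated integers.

Answer: 52 709 872 845 626

Derivation:
After append 52 (leaves=[52]):
  L0: [52]
  root=52
After append 94 (leaves=[52, 94]):
  L0: [52, 94]
  L1: h(52,94)=(52*31+94)%997=709 -> [709]
  root=709
After append 57 (leaves=[52, 94, 57]):
  L0: [52, 94, 57]
  L1: h(52,94)=(52*31+94)%997=709 h(57,57)=(57*31+57)%997=827 -> [709, 827]
  L2: h(709,827)=(709*31+827)%997=872 -> [872]
  root=872
After append 30 (leaves=[52, 94, 57, 30]):
  L0: [52, 94, 57, 30]
  L1: h(52,94)=(52*31+94)%997=709 h(57,30)=(57*31+30)%997=800 -> [709, 800]
  L2: h(709,800)=(709*31+800)%997=845 -> [845]
  root=845
After append 50 (leaves=[52, 94, 57, 30, 50]):
  L0: [52, 94, 57, 30, 50]
  L1: h(52,94)=(52*31+94)%997=709 h(57,30)=(57*31+30)%997=800 h(50,50)=(50*31+50)%997=603 -> [709, 800, 603]
  L2: h(709,800)=(709*31+800)%997=845 h(603,603)=(603*31+603)%997=353 -> [845, 353]
  L3: h(845,353)=(845*31+353)%997=626 -> [626]
  root=626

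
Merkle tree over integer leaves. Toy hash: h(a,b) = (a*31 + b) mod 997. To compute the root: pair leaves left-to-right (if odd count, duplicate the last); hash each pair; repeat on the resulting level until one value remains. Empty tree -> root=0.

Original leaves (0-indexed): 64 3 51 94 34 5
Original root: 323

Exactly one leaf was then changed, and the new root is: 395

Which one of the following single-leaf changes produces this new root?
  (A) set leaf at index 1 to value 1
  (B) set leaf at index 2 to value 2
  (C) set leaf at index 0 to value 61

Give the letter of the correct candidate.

Original leaves: [64, 3, 51, 94, 34, 5]
Target new root: 395
Try each candidate change and compute the resulting root:
Candidate A: set leaf[1] = 1 -> leaves = [64, 1, 51, 94, 34, 5]
  L0: [64, 1, 51, 94, 34, 5]
  L1: h(64,1)=(64*31+1)%997=988 h(51,94)=(51*31+94)%997=678 h(34,5)=(34*31+5)%997=62 -> [988, 678, 62]
  L2: h(988,678)=(988*31+678)%997=399 h(62,62)=(62*31+62)%997=987 -> [399, 987]
  L3: h(399,987)=(399*31+987)%997=395 -> [395]
  root = 395 == target 395  ** MATCH **
Candidate B: set leaf[2] = 2 -> leaves = [64, 3, 2, 94, 34, 5]
  L0: [64, 3, 2, 94, 34, 5]
  L1: h(64,3)=(64*31+3)%997=990 h(2,94)=(2*31+94)%997=156 h(34,5)=(34*31+5)%997=62 -> [990, 156, 62]
  L2: h(990,156)=(990*31+156)%997=936 h(62,62)=(62*31+62)%997=987 -> [936, 987]
  L3: h(936,987)=(936*31+987)%997=93 -> [93]
  root = 93 != target 395
Candidate C: set leaf[0] = 61 -> leaves = [61, 3, 51, 94, 34, 5]
  L0: [61, 3, 51, 94, 34, 5]
  L1: h(61,3)=(61*31+3)%997=897 h(51,94)=(51*31+94)%997=678 h(34,5)=(34*31+5)%997=62 -> [897, 678, 62]
  L2: h(897,678)=(897*31+678)%997=569 h(62,62)=(62*31+62)%997=987 -> [569, 987]
  L3: h(569,987)=(569*31+987)%997=680 -> [680]
  root = 680 != target 395
Candidate A produces the target root.

Answer: A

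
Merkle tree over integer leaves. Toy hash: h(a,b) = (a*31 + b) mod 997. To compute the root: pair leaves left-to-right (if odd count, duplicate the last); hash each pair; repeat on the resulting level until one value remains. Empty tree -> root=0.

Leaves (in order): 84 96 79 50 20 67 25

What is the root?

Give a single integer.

Answer: 372

Derivation:
L0: [84, 96, 79, 50, 20, 67, 25]
L1: h(84,96)=(84*31+96)%997=706 h(79,50)=(79*31+50)%997=505 h(20,67)=(20*31+67)%997=687 h(25,25)=(25*31+25)%997=800 -> [706, 505, 687, 800]
L2: h(706,505)=(706*31+505)%997=457 h(687,800)=(687*31+800)%997=163 -> [457, 163]
L3: h(457,163)=(457*31+163)%997=372 -> [372]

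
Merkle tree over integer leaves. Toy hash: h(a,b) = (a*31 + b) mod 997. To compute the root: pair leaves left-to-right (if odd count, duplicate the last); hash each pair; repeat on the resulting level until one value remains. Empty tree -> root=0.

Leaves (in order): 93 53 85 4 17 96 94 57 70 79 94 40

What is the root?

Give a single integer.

L0: [93, 53, 85, 4, 17, 96, 94, 57, 70, 79, 94, 40]
L1: h(93,53)=(93*31+53)%997=942 h(85,4)=(85*31+4)%997=645 h(17,96)=(17*31+96)%997=623 h(94,57)=(94*31+57)%997=977 h(70,79)=(70*31+79)%997=255 h(94,40)=(94*31+40)%997=960 -> [942, 645, 623, 977, 255, 960]
L2: h(942,645)=(942*31+645)%997=934 h(623,977)=(623*31+977)%997=350 h(255,960)=(255*31+960)%997=889 -> [934, 350, 889]
L3: h(934,350)=(934*31+350)%997=391 h(889,889)=(889*31+889)%997=532 -> [391, 532]
L4: h(391,532)=(391*31+532)%997=689 -> [689]

Answer: 689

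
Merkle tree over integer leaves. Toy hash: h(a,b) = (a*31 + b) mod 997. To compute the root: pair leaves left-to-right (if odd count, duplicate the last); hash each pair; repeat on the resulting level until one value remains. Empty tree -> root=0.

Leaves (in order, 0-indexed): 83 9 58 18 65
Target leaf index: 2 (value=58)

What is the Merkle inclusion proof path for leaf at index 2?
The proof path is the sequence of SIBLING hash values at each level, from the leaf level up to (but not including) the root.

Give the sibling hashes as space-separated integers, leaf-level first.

Answer: 18 588 758

Derivation:
L0 (leaves): [83, 9, 58, 18, 65], target index=2
L1: h(83,9)=(83*31+9)%997=588 [pair 0] h(58,18)=(58*31+18)%997=819 [pair 1] h(65,65)=(65*31+65)%997=86 [pair 2] -> [588, 819, 86]
  Sibling for proof at L0: 18
L2: h(588,819)=(588*31+819)%997=104 [pair 0] h(86,86)=(86*31+86)%997=758 [pair 1] -> [104, 758]
  Sibling for proof at L1: 588
L3: h(104,758)=(104*31+758)%997=991 [pair 0] -> [991]
  Sibling for proof at L2: 758
Root: 991
Proof path (sibling hashes from leaf to root): [18, 588, 758]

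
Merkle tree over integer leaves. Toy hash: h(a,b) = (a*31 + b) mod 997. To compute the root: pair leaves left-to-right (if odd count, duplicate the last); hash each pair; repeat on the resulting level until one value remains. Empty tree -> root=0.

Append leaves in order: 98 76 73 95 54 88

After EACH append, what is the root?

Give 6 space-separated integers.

Answer: 98 123 167 189 338 429

Derivation:
After append 98 (leaves=[98]):
  L0: [98]
  root=98
After append 76 (leaves=[98, 76]):
  L0: [98, 76]
  L1: h(98,76)=(98*31+76)%997=123 -> [123]
  root=123
After append 73 (leaves=[98, 76, 73]):
  L0: [98, 76, 73]
  L1: h(98,76)=(98*31+76)%997=123 h(73,73)=(73*31+73)%997=342 -> [123, 342]
  L2: h(123,342)=(123*31+342)%997=167 -> [167]
  root=167
After append 95 (leaves=[98, 76, 73, 95]):
  L0: [98, 76, 73, 95]
  L1: h(98,76)=(98*31+76)%997=123 h(73,95)=(73*31+95)%997=364 -> [123, 364]
  L2: h(123,364)=(123*31+364)%997=189 -> [189]
  root=189
After append 54 (leaves=[98, 76, 73, 95, 54]):
  L0: [98, 76, 73, 95, 54]
  L1: h(98,76)=(98*31+76)%997=123 h(73,95)=(73*31+95)%997=364 h(54,54)=(54*31+54)%997=731 -> [123, 364, 731]
  L2: h(123,364)=(123*31+364)%997=189 h(731,731)=(731*31+731)%997=461 -> [189, 461]
  L3: h(189,461)=(189*31+461)%997=338 -> [338]
  root=338
After append 88 (leaves=[98, 76, 73, 95, 54, 88]):
  L0: [98, 76, 73, 95, 54, 88]
  L1: h(98,76)=(98*31+76)%997=123 h(73,95)=(73*31+95)%997=364 h(54,88)=(54*31+88)%997=765 -> [123, 364, 765]
  L2: h(123,364)=(123*31+364)%997=189 h(765,765)=(765*31+765)%997=552 -> [189, 552]
  L3: h(189,552)=(189*31+552)%997=429 -> [429]
  root=429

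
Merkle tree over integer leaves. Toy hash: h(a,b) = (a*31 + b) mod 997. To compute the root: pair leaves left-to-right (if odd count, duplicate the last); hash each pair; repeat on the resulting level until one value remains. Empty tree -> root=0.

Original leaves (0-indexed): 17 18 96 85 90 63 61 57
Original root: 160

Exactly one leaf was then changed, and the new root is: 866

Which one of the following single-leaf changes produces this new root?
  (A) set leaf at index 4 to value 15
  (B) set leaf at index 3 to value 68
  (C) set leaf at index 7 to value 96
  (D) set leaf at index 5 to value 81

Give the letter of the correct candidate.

Original leaves: [17, 18, 96, 85, 90, 63, 61, 57]
Target new root: 866
Try each candidate change and compute the resulting root:
Candidate A: set leaf[4] = 15 -> leaves = [17, 18, 96, 85, 15, 63, 61, 57]
  L0: [17, 18, 96, 85, 15, 63, 61, 57]
  L1: h(17,18)=(17*31+18)%997=545 h(96,85)=(96*31+85)%997=70 h(15,63)=(15*31+63)%997=528 h(61,57)=(61*31+57)%997=951 -> [545, 70, 528, 951]
  L2: h(545,70)=(545*31+70)%997=16 h(528,951)=(528*31+951)%997=370 -> [16, 370]
  L3: h(16,370)=(16*31+370)%997=866 -> [866]
  root = 866 == target 866  ** MATCH **
Candidate B: set leaf[3] = 68 -> leaves = [17, 18, 96, 68, 90, 63, 61, 57]
  L0: [17, 18, 96, 68, 90, 63, 61, 57]
  L1: h(17,18)=(17*31+18)%997=545 h(96,68)=(96*31+68)%997=53 h(90,63)=(90*31+63)%997=859 h(61,57)=(61*31+57)%997=951 -> [545, 53, 859, 951]
  L2: h(545,53)=(545*31+53)%997=996 h(859,951)=(859*31+951)%997=661 -> [996, 661]
  L3: h(996,661)=(996*31+661)%997=630 -> [630]
  root = 630 != target 866
Candidate C: set leaf[7] = 96 -> leaves = [17, 18, 96, 85, 90, 63, 61, 96]
  L0: [17, 18, 96, 85, 90, 63, 61, 96]
  L1: h(17,18)=(17*31+18)%997=545 h(96,85)=(96*31+85)%997=70 h(90,63)=(90*31+63)%997=859 h(61,96)=(61*31+96)%997=990 -> [545, 70, 859, 990]
  L2: h(545,70)=(545*31+70)%997=16 h(859,990)=(859*31+990)%997=700 -> [16, 700]
  L3: h(16,700)=(16*31+700)%997=199 -> [199]
  root = 199 != target 866
Candidate D: set leaf[5] = 81 -> leaves = [17, 18, 96, 85, 90, 81, 61, 57]
  L0: [17, 18, 96, 85, 90, 81, 61, 57]
  L1: h(17,18)=(17*31+18)%997=545 h(96,85)=(96*31+85)%997=70 h(90,81)=(90*31+81)%997=877 h(61,57)=(61*31+57)%997=951 -> [545, 70, 877, 951]
  L2: h(545,70)=(545*31+70)%997=16 h(877,951)=(877*31+951)%997=222 -> [16, 222]
  L3: h(16,222)=(16*31+222)%997=718 -> [718]
  root = 718 != target 866
Candidate A produces the target root.

Answer: A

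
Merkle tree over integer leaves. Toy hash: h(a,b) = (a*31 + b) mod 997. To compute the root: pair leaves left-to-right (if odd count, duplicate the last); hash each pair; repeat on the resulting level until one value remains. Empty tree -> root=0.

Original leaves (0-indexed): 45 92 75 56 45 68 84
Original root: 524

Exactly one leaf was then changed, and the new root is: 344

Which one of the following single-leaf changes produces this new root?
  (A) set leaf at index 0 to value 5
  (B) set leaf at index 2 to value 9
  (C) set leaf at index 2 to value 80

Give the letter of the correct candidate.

Answer: C

Derivation:
Original leaves: [45, 92, 75, 56, 45, 68, 84]
Target new root: 344
Try each candidate change and compute the resulting root:
Candidate A: set leaf[0] = 5 -> leaves = [5, 92, 75, 56, 45, 68, 84]
  L0: [5, 92, 75, 56, 45, 68, 84]
  L1: h(5,92)=(5*31+92)%997=247 h(75,56)=(75*31+56)%997=387 h(45,68)=(45*31+68)%997=466 h(84,84)=(84*31+84)%997=694 -> [247, 387, 466, 694]
  L2: h(247,387)=(247*31+387)%997=68 h(466,694)=(466*31+694)%997=185 -> [68, 185]
  L3: h(68,185)=(68*31+185)%997=299 -> [299]
  root = 299 != target 344
Candidate B: set leaf[2] = 9 -> leaves = [45, 92, 9, 56, 45, 68, 84]
  L0: [45, 92, 9, 56, 45, 68, 84]
  L1: h(45,92)=(45*31+92)%997=490 h(9,56)=(9*31+56)%997=335 h(45,68)=(45*31+68)%997=466 h(84,84)=(84*31+84)%997=694 -> [490, 335, 466, 694]
  L2: h(490,335)=(490*31+335)%997=570 h(466,694)=(466*31+694)%997=185 -> [570, 185]
  L3: h(570,185)=(570*31+185)%997=906 -> [906]
  root = 906 != target 344
Candidate C: set leaf[2] = 80 -> leaves = [45, 92, 80, 56, 45, 68, 84]
  L0: [45, 92, 80, 56, 45, 68, 84]
  L1: h(45,92)=(45*31+92)%997=490 h(80,56)=(80*31+56)%997=542 h(45,68)=(45*31+68)%997=466 h(84,84)=(84*31+84)%997=694 -> [490, 542, 466, 694]
  L2: h(490,542)=(490*31+542)%997=777 h(466,694)=(466*31+694)%997=185 -> [777, 185]
  L3: h(777,185)=(777*31+185)%997=344 -> [344]
  root = 344 == target 344  ** MATCH **
Candidate C produces the target root.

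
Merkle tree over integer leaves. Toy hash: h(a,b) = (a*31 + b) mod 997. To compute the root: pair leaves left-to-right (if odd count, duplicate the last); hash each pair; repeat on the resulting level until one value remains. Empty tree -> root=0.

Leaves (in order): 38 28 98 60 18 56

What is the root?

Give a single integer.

Answer: 486

Derivation:
L0: [38, 28, 98, 60, 18, 56]
L1: h(38,28)=(38*31+28)%997=209 h(98,60)=(98*31+60)%997=107 h(18,56)=(18*31+56)%997=614 -> [209, 107, 614]
L2: h(209,107)=(209*31+107)%997=604 h(614,614)=(614*31+614)%997=705 -> [604, 705]
L3: h(604,705)=(604*31+705)%997=486 -> [486]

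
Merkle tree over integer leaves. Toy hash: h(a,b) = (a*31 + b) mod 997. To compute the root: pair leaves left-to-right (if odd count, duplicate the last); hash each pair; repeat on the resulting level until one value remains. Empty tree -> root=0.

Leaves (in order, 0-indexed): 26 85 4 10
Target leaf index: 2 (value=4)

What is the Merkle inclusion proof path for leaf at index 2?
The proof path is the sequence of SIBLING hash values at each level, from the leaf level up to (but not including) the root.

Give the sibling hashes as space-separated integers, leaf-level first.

L0 (leaves): [26, 85, 4, 10], target index=2
L1: h(26,85)=(26*31+85)%997=891 [pair 0] h(4,10)=(4*31+10)%997=134 [pair 1] -> [891, 134]
  Sibling for proof at L0: 10
L2: h(891,134)=(891*31+134)%997=836 [pair 0] -> [836]
  Sibling for proof at L1: 891
Root: 836
Proof path (sibling hashes from leaf to root): [10, 891]

Answer: 10 891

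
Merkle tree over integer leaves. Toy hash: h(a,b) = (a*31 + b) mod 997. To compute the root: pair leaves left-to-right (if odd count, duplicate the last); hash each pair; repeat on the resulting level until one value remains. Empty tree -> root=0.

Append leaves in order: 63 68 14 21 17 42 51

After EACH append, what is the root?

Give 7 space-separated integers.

Answer: 63 27 288 295 631 434 500

Derivation:
After append 63 (leaves=[63]):
  L0: [63]
  root=63
After append 68 (leaves=[63, 68]):
  L0: [63, 68]
  L1: h(63,68)=(63*31+68)%997=27 -> [27]
  root=27
After append 14 (leaves=[63, 68, 14]):
  L0: [63, 68, 14]
  L1: h(63,68)=(63*31+68)%997=27 h(14,14)=(14*31+14)%997=448 -> [27, 448]
  L2: h(27,448)=(27*31+448)%997=288 -> [288]
  root=288
After append 21 (leaves=[63, 68, 14, 21]):
  L0: [63, 68, 14, 21]
  L1: h(63,68)=(63*31+68)%997=27 h(14,21)=(14*31+21)%997=455 -> [27, 455]
  L2: h(27,455)=(27*31+455)%997=295 -> [295]
  root=295
After append 17 (leaves=[63, 68, 14, 21, 17]):
  L0: [63, 68, 14, 21, 17]
  L1: h(63,68)=(63*31+68)%997=27 h(14,21)=(14*31+21)%997=455 h(17,17)=(17*31+17)%997=544 -> [27, 455, 544]
  L2: h(27,455)=(27*31+455)%997=295 h(544,544)=(544*31+544)%997=459 -> [295, 459]
  L3: h(295,459)=(295*31+459)%997=631 -> [631]
  root=631
After append 42 (leaves=[63, 68, 14, 21, 17, 42]):
  L0: [63, 68, 14, 21, 17, 42]
  L1: h(63,68)=(63*31+68)%997=27 h(14,21)=(14*31+21)%997=455 h(17,42)=(17*31+42)%997=569 -> [27, 455, 569]
  L2: h(27,455)=(27*31+455)%997=295 h(569,569)=(569*31+569)%997=262 -> [295, 262]
  L3: h(295,262)=(295*31+262)%997=434 -> [434]
  root=434
After append 51 (leaves=[63, 68, 14, 21, 17, 42, 51]):
  L0: [63, 68, 14, 21, 17, 42, 51]
  L1: h(63,68)=(63*31+68)%997=27 h(14,21)=(14*31+21)%997=455 h(17,42)=(17*31+42)%997=569 h(51,51)=(51*31+51)%997=635 -> [27, 455, 569, 635]
  L2: h(27,455)=(27*31+455)%997=295 h(569,635)=(569*31+635)%997=328 -> [295, 328]
  L3: h(295,328)=(295*31+328)%997=500 -> [500]
  root=500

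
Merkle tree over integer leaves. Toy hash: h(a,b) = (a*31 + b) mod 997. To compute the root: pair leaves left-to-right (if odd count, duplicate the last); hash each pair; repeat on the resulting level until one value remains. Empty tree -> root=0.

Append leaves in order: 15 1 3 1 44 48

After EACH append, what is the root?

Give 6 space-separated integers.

After append 15 (leaves=[15]):
  L0: [15]
  root=15
After append 1 (leaves=[15, 1]):
  L0: [15, 1]
  L1: h(15,1)=(15*31+1)%997=466 -> [466]
  root=466
After append 3 (leaves=[15, 1, 3]):
  L0: [15, 1, 3]
  L1: h(15,1)=(15*31+1)%997=466 h(3,3)=(3*31+3)%997=96 -> [466, 96]
  L2: h(466,96)=(466*31+96)%997=584 -> [584]
  root=584
After append 1 (leaves=[15, 1, 3, 1]):
  L0: [15, 1, 3, 1]
  L1: h(15,1)=(15*31+1)%997=466 h(3,1)=(3*31+1)%997=94 -> [466, 94]
  L2: h(466,94)=(466*31+94)%997=582 -> [582]
  root=582
After append 44 (leaves=[15, 1, 3, 1, 44]):
  L0: [15, 1, 3, 1, 44]
  L1: h(15,1)=(15*31+1)%997=466 h(3,1)=(3*31+1)%997=94 h(44,44)=(44*31+44)%997=411 -> [466, 94, 411]
  L2: h(466,94)=(466*31+94)%997=582 h(411,411)=(411*31+411)%997=191 -> [582, 191]
  L3: h(582,191)=(582*31+191)%997=287 -> [287]
  root=287
After append 48 (leaves=[15, 1, 3, 1, 44, 48]):
  L0: [15, 1, 3, 1, 44, 48]
  L1: h(15,1)=(15*31+1)%997=466 h(3,1)=(3*31+1)%997=94 h(44,48)=(44*31+48)%997=415 -> [466, 94, 415]
  L2: h(466,94)=(466*31+94)%997=582 h(415,415)=(415*31+415)%997=319 -> [582, 319]
  L3: h(582,319)=(582*31+319)%997=415 -> [415]
  root=415

Answer: 15 466 584 582 287 415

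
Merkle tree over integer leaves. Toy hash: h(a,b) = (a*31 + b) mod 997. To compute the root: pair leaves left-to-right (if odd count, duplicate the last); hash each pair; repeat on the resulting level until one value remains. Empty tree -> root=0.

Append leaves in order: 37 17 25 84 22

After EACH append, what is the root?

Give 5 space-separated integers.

Answer: 37 167 992 54 274

Derivation:
After append 37 (leaves=[37]):
  L0: [37]
  root=37
After append 17 (leaves=[37, 17]):
  L0: [37, 17]
  L1: h(37,17)=(37*31+17)%997=167 -> [167]
  root=167
After append 25 (leaves=[37, 17, 25]):
  L0: [37, 17, 25]
  L1: h(37,17)=(37*31+17)%997=167 h(25,25)=(25*31+25)%997=800 -> [167, 800]
  L2: h(167,800)=(167*31+800)%997=992 -> [992]
  root=992
After append 84 (leaves=[37, 17, 25, 84]):
  L0: [37, 17, 25, 84]
  L1: h(37,17)=(37*31+17)%997=167 h(25,84)=(25*31+84)%997=859 -> [167, 859]
  L2: h(167,859)=(167*31+859)%997=54 -> [54]
  root=54
After append 22 (leaves=[37, 17, 25, 84, 22]):
  L0: [37, 17, 25, 84, 22]
  L1: h(37,17)=(37*31+17)%997=167 h(25,84)=(25*31+84)%997=859 h(22,22)=(22*31+22)%997=704 -> [167, 859, 704]
  L2: h(167,859)=(167*31+859)%997=54 h(704,704)=(704*31+704)%997=594 -> [54, 594]
  L3: h(54,594)=(54*31+594)%997=274 -> [274]
  root=274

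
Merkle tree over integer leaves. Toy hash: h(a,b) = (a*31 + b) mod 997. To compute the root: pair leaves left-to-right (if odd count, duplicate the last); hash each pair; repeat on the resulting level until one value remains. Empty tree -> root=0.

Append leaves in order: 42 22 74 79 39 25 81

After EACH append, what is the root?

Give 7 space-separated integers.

After append 42 (leaves=[42]):
  L0: [42]
  root=42
After append 22 (leaves=[42, 22]):
  L0: [42, 22]
  L1: h(42,22)=(42*31+22)%997=327 -> [327]
  root=327
After append 74 (leaves=[42, 22, 74]):
  L0: [42, 22, 74]
  L1: h(42,22)=(42*31+22)%997=327 h(74,74)=(74*31+74)%997=374 -> [327, 374]
  L2: h(327,374)=(327*31+374)%997=541 -> [541]
  root=541
After append 79 (leaves=[42, 22, 74, 79]):
  L0: [42, 22, 74, 79]
  L1: h(42,22)=(42*31+22)%997=327 h(74,79)=(74*31+79)%997=379 -> [327, 379]
  L2: h(327,379)=(327*31+379)%997=546 -> [546]
  root=546
After append 39 (leaves=[42, 22, 74, 79, 39]):
  L0: [42, 22, 74, 79, 39]
  L1: h(42,22)=(42*31+22)%997=327 h(74,79)=(74*31+79)%997=379 h(39,39)=(39*31+39)%997=251 -> [327, 379, 251]
  L2: h(327,379)=(327*31+379)%997=546 h(251,251)=(251*31+251)%997=56 -> [546, 56]
  L3: h(546,56)=(546*31+56)%997=33 -> [33]
  root=33
After append 25 (leaves=[42, 22, 74, 79, 39, 25]):
  L0: [42, 22, 74, 79, 39, 25]
  L1: h(42,22)=(42*31+22)%997=327 h(74,79)=(74*31+79)%997=379 h(39,25)=(39*31+25)%997=237 -> [327, 379, 237]
  L2: h(327,379)=(327*31+379)%997=546 h(237,237)=(237*31+237)%997=605 -> [546, 605]
  L3: h(546,605)=(546*31+605)%997=582 -> [582]
  root=582
After append 81 (leaves=[42, 22, 74, 79, 39, 25, 81]):
  L0: [42, 22, 74, 79, 39, 25, 81]
  L1: h(42,22)=(42*31+22)%997=327 h(74,79)=(74*31+79)%997=379 h(39,25)=(39*31+25)%997=237 h(81,81)=(81*31+81)%997=598 -> [327, 379, 237, 598]
  L2: h(327,379)=(327*31+379)%997=546 h(237,598)=(237*31+598)%997=966 -> [546, 966]
  L3: h(546,966)=(546*31+966)%997=943 -> [943]
  root=943

Answer: 42 327 541 546 33 582 943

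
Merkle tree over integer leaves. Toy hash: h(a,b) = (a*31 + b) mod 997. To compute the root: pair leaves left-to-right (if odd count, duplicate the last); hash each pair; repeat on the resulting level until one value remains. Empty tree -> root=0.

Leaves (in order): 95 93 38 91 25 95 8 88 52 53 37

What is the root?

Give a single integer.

Answer: 253

Derivation:
L0: [95, 93, 38, 91, 25, 95, 8, 88, 52, 53, 37]
L1: h(95,93)=(95*31+93)%997=47 h(38,91)=(38*31+91)%997=272 h(25,95)=(25*31+95)%997=870 h(8,88)=(8*31+88)%997=336 h(52,53)=(52*31+53)%997=668 h(37,37)=(37*31+37)%997=187 -> [47, 272, 870, 336, 668, 187]
L2: h(47,272)=(47*31+272)%997=732 h(870,336)=(870*31+336)%997=387 h(668,187)=(668*31+187)%997=955 -> [732, 387, 955]
L3: h(732,387)=(732*31+387)%997=148 h(955,955)=(955*31+955)%997=650 -> [148, 650]
L4: h(148,650)=(148*31+650)%997=253 -> [253]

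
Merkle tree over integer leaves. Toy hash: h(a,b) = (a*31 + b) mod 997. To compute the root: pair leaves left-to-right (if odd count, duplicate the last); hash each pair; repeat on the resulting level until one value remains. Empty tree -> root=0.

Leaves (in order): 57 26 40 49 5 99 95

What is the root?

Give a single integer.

L0: [57, 26, 40, 49, 5, 99, 95]
L1: h(57,26)=(57*31+26)%997=796 h(40,49)=(40*31+49)%997=292 h(5,99)=(5*31+99)%997=254 h(95,95)=(95*31+95)%997=49 -> [796, 292, 254, 49]
L2: h(796,292)=(796*31+292)%997=43 h(254,49)=(254*31+49)%997=944 -> [43, 944]
L3: h(43,944)=(43*31+944)%997=283 -> [283]

Answer: 283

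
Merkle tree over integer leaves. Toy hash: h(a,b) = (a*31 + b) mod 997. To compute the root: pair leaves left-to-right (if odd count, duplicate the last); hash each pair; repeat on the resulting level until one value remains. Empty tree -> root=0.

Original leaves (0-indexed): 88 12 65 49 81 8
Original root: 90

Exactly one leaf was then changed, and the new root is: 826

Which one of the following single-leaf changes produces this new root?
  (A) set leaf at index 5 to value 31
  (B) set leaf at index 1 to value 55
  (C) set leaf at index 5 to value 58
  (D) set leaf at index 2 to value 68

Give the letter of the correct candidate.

Answer: A

Derivation:
Original leaves: [88, 12, 65, 49, 81, 8]
Target new root: 826
Try each candidate change and compute the resulting root:
Candidate A: set leaf[5] = 31 -> leaves = [88, 12, 65, 49, 81, 31]
  L0: [88, 12, 65, 49, 81, 31]
  L1: h(88,12)=(88*31+12)%997=746 h(65,49)=(65*31+49)%997=70 h(81,31)=(81*31+31)%997=548 -> [746, 70, 548]
  L2: h(746,70)=(746*31+70)%997=265 h(548,548)=(548*31+548)%997=587 -> [265, 587]
  L3: h(265,587)=(265*31+587)%997=826 -> [826]
  root = 826 == target 826  ** MATCH **
Candidate B: set leaf[1] = 55 -> leaves = [88, 55, 65, 49, 81, 8]
  L0: [88, 55, 65, 49, 81, 8]
  L1: h(88,55)=(88*31+55)%997=789 h(65,49)=(65*31+49)%997=70 h(81,8)=(81*31+8)%997=525 -> [789, 70, 525]
  L2: h(789,70)=(789*31+70)%997=601 h(525,525)=(525*31+525)%997=848 -> [601, 848]
  L3: h(601,848)=(601*31+848)%997=536 -> [536]
  root = 536 != target 826
Candidate C: set leaf[5] = 58 -> leaves = [88, 12, 65, 49, 81, 58]
  L0: [88, 12, 65, 49, 81, 58]
  L1: h(88,12)=(88*31+12)%997=746 h(65,49)=(65*31+49)%997=70 h(81,58)=(81*31+58)%997=575 -> [746, 70, 575]
  L2: h(746,70)=(746*31+70)%997=265 h(575,575)=(575*31+575)%997=454 -> [265, 454]
  L3: h(265,454)=(265*31+454)%997=693 -> [693]
  root = 693 != target 826
Candidate D: set leaf[2] = 68 -> leaves = [88, 12, 68, 49, 81, 8]
  L0: [88, 12, 68, 49, 81, 8]
  L1: h(88,12)=(88*31+12)%997=746 h(68,49)=(68*31+49)%997=163 h(81,8)=(81*31+8)%997=525 -> [746, 163, 525]
  L2: h(746,163)=(746*31+163)%997=358 h(525,525)=(525*31+525)%997=848 -> [358, 848]
  L3: h(358,848)=(358*31+848)%997=979 -> [979]
  root = 979 != target 826
Candidate A produces the target root.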